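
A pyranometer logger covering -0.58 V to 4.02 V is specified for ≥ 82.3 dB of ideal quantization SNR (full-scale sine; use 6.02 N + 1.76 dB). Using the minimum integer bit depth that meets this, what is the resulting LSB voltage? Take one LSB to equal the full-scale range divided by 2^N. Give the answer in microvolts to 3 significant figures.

281 µV

Span: 4.02 V − (-0.58 V) = 4.6 V.
Required N = ⌈(82.3 − 1.76)/6.02⌉ = ⌈13.379⌉ = 14.
LSB = 4.6 V / 2^14 = 281 µV.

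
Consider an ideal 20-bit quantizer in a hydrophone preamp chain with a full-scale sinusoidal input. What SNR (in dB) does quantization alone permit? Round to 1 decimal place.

122.2 dB

For an ideal N-bit converter with full-scale sine input, SNR = 6.02 N + 1.76 dB. SNR = 6.02 × 20 + 1.76 = 120.40 + 1.76 = 122.16 dB.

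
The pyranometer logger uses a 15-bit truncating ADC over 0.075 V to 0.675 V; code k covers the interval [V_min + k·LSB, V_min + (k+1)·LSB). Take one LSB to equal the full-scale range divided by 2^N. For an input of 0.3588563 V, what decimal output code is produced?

The full-scale span is 0.675 − (0.075) = 0.6 V. LSB = 0.6 V / 2^15 ≈ 18.31 µV.
code = ⌊(V_in − V_min)/LSB⌋ = ⌊(V_in − V_min) × 2^15 / range⌋
     = ⌊(0.3588563 − (0.075)) × 32768 / 0.6⌋ = ⌊0.2838563 × 32768/0.6⌋
     = ⌊15502.339⌋ = 15502.

15502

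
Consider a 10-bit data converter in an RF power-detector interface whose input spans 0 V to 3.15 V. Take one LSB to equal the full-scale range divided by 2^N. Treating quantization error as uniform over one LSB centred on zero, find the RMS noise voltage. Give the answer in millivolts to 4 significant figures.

Span = 3.15 V.
LSB = 3.15 V / 2^10 = 3.07617 mV.
RMS of a uniform error over width LSB is LSB/√12 = 0.8880 mV.

0.8880 mV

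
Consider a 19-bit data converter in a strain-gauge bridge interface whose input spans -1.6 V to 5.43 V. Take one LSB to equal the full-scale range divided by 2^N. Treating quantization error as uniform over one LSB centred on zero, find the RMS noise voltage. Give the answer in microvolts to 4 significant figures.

3.871 µV

Full-scale range = 5.43 V − (-1.6 V) = 7.03 V.
LSB = 7.03 V ÷ 2^19 = 7.03/524288 V = 13.4087 µV.
RMS of a uniform error over width LSB is LSB/√12 = 3.871 µV.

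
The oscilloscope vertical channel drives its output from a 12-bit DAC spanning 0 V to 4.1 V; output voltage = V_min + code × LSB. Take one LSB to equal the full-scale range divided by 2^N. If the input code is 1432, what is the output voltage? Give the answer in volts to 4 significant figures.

1.433 V

Full-scale range = 4.1 V. LSB = 4.1 V / 2^12.
V_out = 0 + 1432 × (4.1/4096) V
      = 0 V + 1.43340 V = 1.43340 V.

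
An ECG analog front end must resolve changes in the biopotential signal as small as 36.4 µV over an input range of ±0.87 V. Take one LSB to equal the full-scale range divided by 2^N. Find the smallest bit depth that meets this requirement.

16 bits

The full-scale span is 0.87 − (-0.87) = 1.74 V.
Need 2^N ≥ 1.74 V / 36.4 µV = 47800 → N_min = 16.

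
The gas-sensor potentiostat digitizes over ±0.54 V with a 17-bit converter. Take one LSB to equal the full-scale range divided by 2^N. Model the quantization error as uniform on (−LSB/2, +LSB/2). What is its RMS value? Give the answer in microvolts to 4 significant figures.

2.379 µV

Span: 0.54 V − (-0.54 V) = 1.08 V.
One LSB is 1.08 V / 131072 = 8.23975 µV.
σ_q = LSB/√12 = 8.23975 µV/3.4641 = 2.379 µV.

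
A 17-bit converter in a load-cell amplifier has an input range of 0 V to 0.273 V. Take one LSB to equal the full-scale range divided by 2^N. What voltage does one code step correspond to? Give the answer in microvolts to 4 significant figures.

Span = 0.273 V.
2^17 = 131072 levels.
One LSB is 0.273 V / 131072 = 2.083 µV.

2.083 µV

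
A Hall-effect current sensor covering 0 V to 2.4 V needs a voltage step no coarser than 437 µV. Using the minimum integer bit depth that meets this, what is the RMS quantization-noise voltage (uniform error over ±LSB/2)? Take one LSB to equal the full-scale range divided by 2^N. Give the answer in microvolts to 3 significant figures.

Full-scale range = 2.4 V.
Levels needed ≥ 2.4/437 µV = 5492. 2^13 = 8192 suffices, so N_min = 13.
LSB = 2.4 V ÷ 2^13 = 2.4/8192 V = 292.97 µV.
σ_q = LSB/√12 = 292.97 µV/3.4641 = 84.6 µV.

84.6 µV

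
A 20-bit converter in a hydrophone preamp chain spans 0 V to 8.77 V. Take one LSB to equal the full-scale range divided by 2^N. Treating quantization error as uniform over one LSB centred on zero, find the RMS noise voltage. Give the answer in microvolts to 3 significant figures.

Span = 8.77 V.
One LSB is 8.77 V / 1048576 = 8.3637 µV.
For a uniform distribution on [−LSB/2, +LSB/2], V_rms = LSB/√12 = 8.3637 µV/3.4641 = 2.41 µV.

2.41 µV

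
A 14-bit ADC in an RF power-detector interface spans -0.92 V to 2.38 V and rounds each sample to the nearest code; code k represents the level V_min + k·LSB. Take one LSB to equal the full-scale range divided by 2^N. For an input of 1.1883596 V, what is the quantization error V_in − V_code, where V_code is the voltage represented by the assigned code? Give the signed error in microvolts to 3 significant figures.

Range = 2.38 − (-0.92) = 3.3 V. LSB = 3.3 V / 2^14 ≈ 201.4 µV.
Position in LSBs: (1.1883596 − (-0.92)) × 16384/3.3 = 10467.6860; rounding gives k = 10468.
Reconstructed level: -0.92 + 10468 × 3.3/16384 V = 1.1884228516 V.
Error = V_in − V_code = 1.1883596 − (1.1884228516) = −63.3 µV.

−63.3 µV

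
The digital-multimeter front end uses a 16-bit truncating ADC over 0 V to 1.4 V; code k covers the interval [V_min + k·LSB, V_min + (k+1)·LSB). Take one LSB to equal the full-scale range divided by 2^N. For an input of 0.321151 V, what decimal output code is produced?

15033

Full-scale range = 1.4 V. LSB = 1.4 V / 2^16 ≈ 21.36 µV.
code = ⌊(V_in − V_min)/LSB⌋ = ⌊(V_in − V_min) × 2^16 / range⌋
     = ⌊(0.321151 − (0)) × 65536 / 1.4⌋ = ⌊0.321151 × 65536/1.4⌋
     = ⌊15033.537⌋ = 15033.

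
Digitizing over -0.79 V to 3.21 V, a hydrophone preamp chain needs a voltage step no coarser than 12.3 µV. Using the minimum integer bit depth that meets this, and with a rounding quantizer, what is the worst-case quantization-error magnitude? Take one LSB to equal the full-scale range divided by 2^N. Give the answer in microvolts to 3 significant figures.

3.81 µV

The full-scale span is 3.21 − (-0.79) = 4 V.
4 V / 12.3 µV = 325200. Since 2^18 = 262144 and 2^19 = 524288, N = 19.
One LSB is 4 V / 524288 = 7.6294 µV.
Max error for round-to-nearest is LSB/2 = 3.81 µV.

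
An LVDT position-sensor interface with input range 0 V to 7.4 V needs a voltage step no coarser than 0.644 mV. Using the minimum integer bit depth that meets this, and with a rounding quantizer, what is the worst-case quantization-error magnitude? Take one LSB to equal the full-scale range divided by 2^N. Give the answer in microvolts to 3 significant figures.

Range is 7.4 V.
Levels needed ≥ 7.4/0.644 mV = 11490. 2^14 = 16384 suffices, so N_min = 14.
LSB = 7.4 V ÷ 2^14 = 7.4/16384 V = 451.66 µV.
Half an LSB is 226 µV.

226 µV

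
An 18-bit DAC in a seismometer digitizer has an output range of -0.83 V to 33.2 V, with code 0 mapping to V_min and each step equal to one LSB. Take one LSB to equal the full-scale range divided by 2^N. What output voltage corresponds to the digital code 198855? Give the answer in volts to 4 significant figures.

The full-scale span is 33.2 − (-0.83) = 34.03 V. LSB = 34.03 V / 2^18.
V_out = -0.83 + 198855 × (34.03/262144) V
      = -0.83 V + 25.8142 V = 24.9842 V.

24.98 V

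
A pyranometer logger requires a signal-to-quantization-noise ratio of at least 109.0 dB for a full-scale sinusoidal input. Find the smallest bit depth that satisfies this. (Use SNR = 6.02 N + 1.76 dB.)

Required N = ⌈(109.0 − 1.76)/6.02⌉ = ⌈17.814⌉ = 18.

18 bits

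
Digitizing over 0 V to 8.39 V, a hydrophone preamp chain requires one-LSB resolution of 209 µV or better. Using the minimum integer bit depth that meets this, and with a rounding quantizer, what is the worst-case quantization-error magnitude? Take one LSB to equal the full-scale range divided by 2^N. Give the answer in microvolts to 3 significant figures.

V_FS = 8.39 V.
Levels needed ≥ 8.39/209 µV = 40140. 2^16 = 65536 suffices, so N_min = 16.
Step size = 8.39/65536 V = 128.02 µV.
|e|_max = LSB/2 = 64.0 µV.

64.0 µV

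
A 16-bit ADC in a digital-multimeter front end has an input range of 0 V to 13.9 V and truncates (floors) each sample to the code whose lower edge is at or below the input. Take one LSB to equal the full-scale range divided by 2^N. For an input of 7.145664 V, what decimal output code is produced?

Full-scale range = 13.9 V. LSB = 13.9 V / 2^16 ≈ 212.1 µV.
(V_in − V_min) × 2^16/range = (7.145664 − (0)) × 65536/13.9 = 33690.521.
Floor → code = 33690.

33690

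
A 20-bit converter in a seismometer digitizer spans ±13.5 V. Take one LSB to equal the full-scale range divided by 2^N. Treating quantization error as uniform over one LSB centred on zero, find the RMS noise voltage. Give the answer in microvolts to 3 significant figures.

The full-scale span is 13.5 − (-13.5) = 27 V.
LSB = 27 V ÷ 2^20 = 27/1048576 V = 25.749 µV.
σ_q = LSB/√12 = 25.749 µV/3.4641 = 7.43 µV.

7.43 µV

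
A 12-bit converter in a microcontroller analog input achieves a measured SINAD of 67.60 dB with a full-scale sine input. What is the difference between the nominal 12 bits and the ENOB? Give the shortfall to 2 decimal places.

ENOB = (SINAD − 1.76)/6.02 = (67.60 − 1.76)/6.02 = 10.9369 bits.
Lost resolution: 12 − 10.9369 = 1.0631 bits.

1.06 bits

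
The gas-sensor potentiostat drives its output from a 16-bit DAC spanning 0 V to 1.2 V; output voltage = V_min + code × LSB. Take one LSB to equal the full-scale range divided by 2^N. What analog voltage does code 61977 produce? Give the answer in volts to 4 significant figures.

Range is 1.2 V. LSB = 1.2 V / 2^16.
V_out = V_min + code × LSB = 0 V + 61977 × 1.2 V / 65536
      = 0 V + 1.13483 V = 1.13483 V.

1.135 V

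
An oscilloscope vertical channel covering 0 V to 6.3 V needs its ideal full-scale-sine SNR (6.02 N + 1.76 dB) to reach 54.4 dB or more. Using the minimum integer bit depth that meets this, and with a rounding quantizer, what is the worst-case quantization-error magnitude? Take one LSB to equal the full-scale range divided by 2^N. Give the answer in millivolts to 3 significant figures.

Span = 6.3 V.
N ≥ (54.4 − 1.76)/6.02 = 8.744 → N_min = 9.
One LSB is 6.3 V / 512 = 12.305 mV.
Half an LSB is 6.15 mV.

6.15 mV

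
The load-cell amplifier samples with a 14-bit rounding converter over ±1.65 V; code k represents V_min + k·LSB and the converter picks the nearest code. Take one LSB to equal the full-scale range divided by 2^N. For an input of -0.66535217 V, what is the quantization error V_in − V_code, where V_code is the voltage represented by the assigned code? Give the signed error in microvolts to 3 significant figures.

The full-scale span is 1.65 − (-1.65) = 3.3 V. LSB = 3.3 V / 2^14 ≈ 201.4 µV.
(-0.66535217 − (-1.65)) / LSB = 0.98464783 × 16384/3.3 = 4888.6273. Nearest integer: k = 4889.
V_code = -1.65 + (4889/16384) × 3.3 = -0.66527709961 V.
e = -0.66535217 − (-0.66527709961) = −75.1 µV.

−75.1 µV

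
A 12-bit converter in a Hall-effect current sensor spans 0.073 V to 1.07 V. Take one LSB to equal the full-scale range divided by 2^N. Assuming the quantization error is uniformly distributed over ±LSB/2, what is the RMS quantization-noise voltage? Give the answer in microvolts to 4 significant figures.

The full-scale span is 1.07 − (0.073) = 0.997 V.
Step size = 0.997/4096 V = 243.408 µV.
For a uniform distribution on [−LSB/2, +LSB/2], V_rms = LSB/√12 = 243.408 µV/3.4641 = 70.27 µV.

70.27 µV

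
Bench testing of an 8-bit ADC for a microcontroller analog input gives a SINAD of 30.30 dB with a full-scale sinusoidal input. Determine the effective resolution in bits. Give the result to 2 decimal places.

Inverting SNR = 6.02 N + 1.76: N_eff = (30.30 − 1.76)/6.02 = 4.7409.

4.74 bits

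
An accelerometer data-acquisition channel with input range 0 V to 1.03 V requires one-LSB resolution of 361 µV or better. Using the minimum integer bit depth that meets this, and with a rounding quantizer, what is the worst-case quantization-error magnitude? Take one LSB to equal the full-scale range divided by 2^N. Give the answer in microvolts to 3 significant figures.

Full-scale range = 1.03 V.
Levels needed ≥ 1.03/361 µV = 2853. 2^12 = 4096 suffices, so N_min = 12.
One LSB is 1.03 V / 4096 = 251.46 µV.
Max error for round-to-nearest is LSB/2 = 126 µV.

126 µV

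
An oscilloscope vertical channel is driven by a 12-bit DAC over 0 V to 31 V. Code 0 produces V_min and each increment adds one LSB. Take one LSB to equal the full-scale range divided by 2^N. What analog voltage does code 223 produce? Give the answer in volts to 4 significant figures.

1.688 V

Full-scale range = 31 V. LSB = 31 V / 2^12.
V_out = V_min + code × LSB = 0 V + 223 × 31 V / 4096
      = 0 + 1.68774 = 1.68774 V.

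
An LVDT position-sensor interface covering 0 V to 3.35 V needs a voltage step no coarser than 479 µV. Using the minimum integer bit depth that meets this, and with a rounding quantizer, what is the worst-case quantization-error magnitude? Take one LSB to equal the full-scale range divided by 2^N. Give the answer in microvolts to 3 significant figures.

204 µV

Span = 3.35 V.
3.35 V / 479 µV = 6994. Since 2^12 = 4096 and 2^13 = 8192, N = 13.
One LSB is 3.35 V / 8192 = 408.94 µV.
|e|_max = LSB/2 = 204 µV.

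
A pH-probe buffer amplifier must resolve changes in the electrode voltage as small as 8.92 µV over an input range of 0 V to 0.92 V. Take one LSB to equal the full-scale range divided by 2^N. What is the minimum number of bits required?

17 bits

V_FS = 0.92 V.
Levels needed ≥ 0.92/8.92 µV = 103100. 2^17 = 131072 suffices, so N_min = 17.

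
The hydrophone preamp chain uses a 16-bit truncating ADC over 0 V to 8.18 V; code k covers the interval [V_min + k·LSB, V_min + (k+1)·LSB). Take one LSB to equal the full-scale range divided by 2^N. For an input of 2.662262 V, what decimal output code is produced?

Full-scale range = 8.18 V. LSB = 8.18 V / 2^16 ≈ 124.8 µV.
(V_in − V_min) × 2^16/range = (2.662262 − (0)) × 65536/8.18 = 21329.340.
Floor → code = 21329.

21329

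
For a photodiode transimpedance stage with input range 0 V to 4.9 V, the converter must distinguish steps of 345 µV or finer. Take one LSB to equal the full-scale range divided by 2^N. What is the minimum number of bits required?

Full-scale range = 4.9 V.
4.9 V / 345 µV = 14200. Since 2^13 = 8192 and 2^14 = 16384, N = 14.

14 bits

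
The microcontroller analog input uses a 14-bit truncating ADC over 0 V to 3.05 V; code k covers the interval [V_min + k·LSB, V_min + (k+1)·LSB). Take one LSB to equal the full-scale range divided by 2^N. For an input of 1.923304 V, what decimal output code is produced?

Full-scale range = 3.05 V. LSB = 3.05 V / 2^14 ≈ 186.2 µV.
code = ⌊(V_in − V_min)/LSB⌋ = ⌊(V_in − V_min) × 2^14 / range⌋
     = ⌊(1.923304 − (0)) × 16384 / 3.05⌋ = ⌊1.923304 × 16384/3.05⌋
     = ⌊10331.611⌋ = 10331.

10331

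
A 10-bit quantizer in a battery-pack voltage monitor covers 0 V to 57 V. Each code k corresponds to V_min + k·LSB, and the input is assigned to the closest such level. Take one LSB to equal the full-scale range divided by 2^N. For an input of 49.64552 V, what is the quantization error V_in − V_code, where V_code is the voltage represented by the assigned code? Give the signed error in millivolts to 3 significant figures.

−6.82 mV

Span = 57 V. LSB = 57 V / 2^10 ≈ 55.66 mV.
Position in LSBs: (49.64552 − (0)) × 1024/57 = 891.8774; rounding gives k = 892.
V_code = V_min + k × range/2^10 = 0 + 892 × 57/1024 = 49.65234375 V.
Error = V_in − V_code = 49.64552 − (49.65234375) = −6.82 mV.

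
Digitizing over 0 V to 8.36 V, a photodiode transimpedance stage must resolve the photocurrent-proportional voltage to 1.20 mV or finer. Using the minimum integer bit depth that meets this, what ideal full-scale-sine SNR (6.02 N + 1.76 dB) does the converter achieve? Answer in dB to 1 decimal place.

Span = 8.36 V.
8.36 V / 1.20 mV = 6967. Since 2^12 = 4096 and 2^13 = 8192, N = 13.
Ideal SNR at N = 13: 6.02·13 + 1.76 = 80.0 dB.

80.0 dB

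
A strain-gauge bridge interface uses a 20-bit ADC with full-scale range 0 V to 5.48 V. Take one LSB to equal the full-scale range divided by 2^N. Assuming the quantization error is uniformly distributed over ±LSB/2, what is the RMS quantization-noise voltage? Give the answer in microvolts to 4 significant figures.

Full-scale range = 5.48 V.
One LSB is 5.48 V / 1048576 = 5.22614 µV.
V_rms = LSB/√12 = 5.22614 µV / √12 = 1.509 µV.

1.509 µV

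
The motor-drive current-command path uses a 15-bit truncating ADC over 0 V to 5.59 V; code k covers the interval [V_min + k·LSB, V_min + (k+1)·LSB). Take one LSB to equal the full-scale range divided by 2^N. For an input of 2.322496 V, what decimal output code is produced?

13614

Full-scale range = 5.59 V. LSB = 5.59 V / 2^15 ≈ 170.6 µV.
V_in − V_min = 2.322496 − (0) = 2.322496 V.
Divide by LSB: 2.322496 × 32768/5.59 = 13614.2306.
Truncating gives code 13614.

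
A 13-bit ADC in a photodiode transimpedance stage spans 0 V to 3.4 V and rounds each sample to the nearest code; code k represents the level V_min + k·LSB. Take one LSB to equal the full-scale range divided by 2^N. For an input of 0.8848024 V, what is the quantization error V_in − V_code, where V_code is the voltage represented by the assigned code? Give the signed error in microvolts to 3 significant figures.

V_FS = 3.4 V. LSB = 3.4 V / 2^13 ≈ 415.0 µV.
(0.8848024 − (0)) / LSB = 0.8848024 × 8192/3.4 = 2131.8533. Nearest integer: k = 2132.
Reconstructed level: 0 + 2132 × 3.4/8192 V = 0.8848632813 V.
Error = V_in − V_code = 0.8848024 − (0.8848632813) = −60.9 µV.

−60.9 µV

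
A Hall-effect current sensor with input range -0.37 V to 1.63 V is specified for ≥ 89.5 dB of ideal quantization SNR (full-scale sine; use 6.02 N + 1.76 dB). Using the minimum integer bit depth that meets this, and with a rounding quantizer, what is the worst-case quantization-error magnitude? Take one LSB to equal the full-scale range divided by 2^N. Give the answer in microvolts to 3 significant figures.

30.5 µV

Full-scale range = 1.63 V − (-0.37 V) = 2 V.
Required N = ⌈(89.5 − 1.76)/6.02⌉ = ⌈14.575⌉ = 15.
One LSB is 2 V / 32768 = 61.035 µV.
Half an LSB is 30.5 µV.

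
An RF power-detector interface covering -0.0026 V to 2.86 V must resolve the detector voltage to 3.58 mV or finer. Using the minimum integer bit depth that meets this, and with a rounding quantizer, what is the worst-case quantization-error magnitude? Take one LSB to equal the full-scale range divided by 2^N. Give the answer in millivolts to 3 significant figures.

1.40 mV

Range = 2.86 − (-0.0026) = 2.8626 V.
2.8626 V / 3.58 mV = 799.6. Since 2^9 = 512 and 2^10 = 1024, N = 10.
LSB = 2.8626 V / 2^10 = 2.7955 mV.
Half an LSB is 1.40 mV.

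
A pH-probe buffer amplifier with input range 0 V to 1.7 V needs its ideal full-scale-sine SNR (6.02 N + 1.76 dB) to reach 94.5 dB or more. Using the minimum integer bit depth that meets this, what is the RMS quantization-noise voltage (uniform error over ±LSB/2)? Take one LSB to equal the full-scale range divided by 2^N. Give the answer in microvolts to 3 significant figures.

V_FS = 1.7 V.
6.02 N + 1.76 ≥ 94.5 gives N ≥ 15.405, so the minimum integer is 16.
Step size = 1.7/65536 V = 25.940 µV.
RMS noise = LSB/√12 = 7.49 µV.

7.49 µV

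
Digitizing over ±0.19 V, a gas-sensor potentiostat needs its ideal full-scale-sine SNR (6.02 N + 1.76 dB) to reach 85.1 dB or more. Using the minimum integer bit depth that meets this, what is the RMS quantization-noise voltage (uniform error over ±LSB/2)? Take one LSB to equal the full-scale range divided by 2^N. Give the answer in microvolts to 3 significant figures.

6.70 µV

The full-scale span is 0.19 − (-0.19) = 0.38 V.
6.02 N + 1.76 ≥ 85.1 gives N ≥ 13.844, so the minimum integer is 14.
LSB = 0.38 V / 2^14 = 23.193 µV.
V_rms = LSB/√12 = 6.70 µV.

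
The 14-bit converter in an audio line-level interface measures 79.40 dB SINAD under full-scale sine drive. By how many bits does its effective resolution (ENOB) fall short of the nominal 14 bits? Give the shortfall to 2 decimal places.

Effective bits = (79.40 − 1.76)/6.02 = 12.8970.
14 − 12.8970 = 1.10 bits below nominal.

1.10 bits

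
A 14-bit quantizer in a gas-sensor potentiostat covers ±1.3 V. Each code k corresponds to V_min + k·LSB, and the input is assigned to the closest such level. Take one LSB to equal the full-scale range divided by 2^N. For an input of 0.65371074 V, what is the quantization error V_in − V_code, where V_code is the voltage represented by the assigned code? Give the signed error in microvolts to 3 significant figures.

+60.8 µV

The full-scale span is 1.3 − (-1.3) = 2.6 V. LSB = 2.6 V / 2^14 ≈ 158.7 µV.
Position in LSBs: (0.65371074 − (-1.3)) × 16384/2.6 = 12311.3834; rounding gives k = 12311.
V_code = V_min + k × range/2^14 = -1.3 + 12311 × 2.6/16384 = 0.65364990234 V.
V_in − V_code = 0.65371074 − (0.65364990234) = +60.8 µV.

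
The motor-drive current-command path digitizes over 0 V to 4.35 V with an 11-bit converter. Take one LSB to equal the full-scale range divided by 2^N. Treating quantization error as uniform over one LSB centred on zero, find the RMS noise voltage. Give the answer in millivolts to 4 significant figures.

Span = 4.35 V.
Step size = 4.35/2048 V = 2.12402 mV.
σ_q = LSB/√12 = 2.12402 mV/3.4641 = 0.6132 mV.

0.6132 mV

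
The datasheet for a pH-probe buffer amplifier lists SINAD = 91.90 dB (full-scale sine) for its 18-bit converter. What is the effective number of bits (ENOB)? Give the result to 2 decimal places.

ENOB = (SINAD − 1.76) / 6.02 = (91.90 − 1.76) / 6.02 = 90.14 / 6.02 = 14.9734.

14.97 bits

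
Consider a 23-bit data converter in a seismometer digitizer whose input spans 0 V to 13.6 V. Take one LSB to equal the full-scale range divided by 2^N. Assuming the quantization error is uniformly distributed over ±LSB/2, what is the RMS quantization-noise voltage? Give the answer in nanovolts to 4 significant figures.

Span = 13.6 V.
LSB = 13.6 V ÷ 2^23 = 13.6/8388608 V = 1.62125 µV.
V_rms = LSB/√12 = 1.62125 µV / √12 = 468.0 nV.

468.0 nV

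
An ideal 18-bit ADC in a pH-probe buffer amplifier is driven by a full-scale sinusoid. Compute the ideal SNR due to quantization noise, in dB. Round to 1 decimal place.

SNR = 6.02·18 + 1.76 = 110.12 dB.

110.1 dB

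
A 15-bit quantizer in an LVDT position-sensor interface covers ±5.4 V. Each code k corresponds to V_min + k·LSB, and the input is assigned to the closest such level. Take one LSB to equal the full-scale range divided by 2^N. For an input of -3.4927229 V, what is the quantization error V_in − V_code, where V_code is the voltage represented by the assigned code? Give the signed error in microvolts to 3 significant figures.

−59.3 µV

Range = 5.4 − (-5.4) = 10.8 V. LSB = 10.8 V / 2^15 ≈ 329.6 µV.
Position in LSBs: (-3.4927229 − (-5.4)) × 32768/10.8 = 5786.8200; rounding gives k = 5787.
V_code = -5.4 + (5787/32768) × 10.8 = -3.4926635742 V.
e = -3.4927229 − (-3.4926635742) = −59.3 µV.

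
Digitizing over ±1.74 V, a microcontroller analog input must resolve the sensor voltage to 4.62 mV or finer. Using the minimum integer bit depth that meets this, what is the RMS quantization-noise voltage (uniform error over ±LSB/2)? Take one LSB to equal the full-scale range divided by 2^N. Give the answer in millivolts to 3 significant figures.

The full-scale span is 1.74 − (-1.74) = 3.48 V.
Levels needed ≥ 3.48/4.62 mV = 753.2. 2^10 = 1024 suffices, so N_min = 10.
Step size = 3.48/1024 V = 3.3984 mV.
σ_q = LSB/√12 = 3.3984 mV/3.4641 = 0.981 mV.

0.981 mV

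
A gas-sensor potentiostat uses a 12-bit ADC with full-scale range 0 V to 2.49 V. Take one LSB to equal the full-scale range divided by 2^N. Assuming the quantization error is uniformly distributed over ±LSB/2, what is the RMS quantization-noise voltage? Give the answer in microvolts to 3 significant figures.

Full-scale range = 2.49 V.
One LSB is 2.49 V / 4096 = 0.60791 mV.
For a uniform distribution on [−LSB/2, +LSB/2], V_rms = LSB/√12 = 0.60791 mV/3.4641 = 175 µV.

175 µV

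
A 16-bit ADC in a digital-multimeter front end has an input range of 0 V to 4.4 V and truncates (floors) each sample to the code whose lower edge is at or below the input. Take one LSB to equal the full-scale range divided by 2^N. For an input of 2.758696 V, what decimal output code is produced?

41089

V_FS = 4.4 V. LSB = 4.4 V / 2^16 ≈ 67.14 µV.
V_in − V_min = 2.758696 − (0) = 2.758696 V.
Divide by LSB: 2.758696 × 65536/4.4 = 41089.5230.
Truncating gives code 41089.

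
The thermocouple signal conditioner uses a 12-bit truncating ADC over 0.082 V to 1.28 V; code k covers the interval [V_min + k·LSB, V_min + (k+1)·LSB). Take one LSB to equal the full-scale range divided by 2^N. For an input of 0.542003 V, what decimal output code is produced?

Span: 1.28 V − (0.082 V) = 1.198 V. LSB = 1.198 V / 2^12 ≈ 292.5 µV.
V_in − V_min = 0.542003 − (0.082) = 0.460003 V.
Divide by LSB: 0.460003 × 4096/1.198 = 1572.7648.
Truncating gives code 1572.

1572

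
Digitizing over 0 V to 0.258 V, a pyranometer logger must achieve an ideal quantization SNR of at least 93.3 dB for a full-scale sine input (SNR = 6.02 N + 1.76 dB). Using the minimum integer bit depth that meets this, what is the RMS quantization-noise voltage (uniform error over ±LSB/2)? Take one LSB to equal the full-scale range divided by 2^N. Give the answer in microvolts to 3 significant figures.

1.14 µV

Full-scale range = 0.258 V.
Required N = ⌈(93.3 − 1.76)/6.02⌉ = ⌈15.206⌉ = 16.
Step size = 0.258/65536 V = 3.9368 µV.
RMS noise = LSB/√12 = 1.14 µV.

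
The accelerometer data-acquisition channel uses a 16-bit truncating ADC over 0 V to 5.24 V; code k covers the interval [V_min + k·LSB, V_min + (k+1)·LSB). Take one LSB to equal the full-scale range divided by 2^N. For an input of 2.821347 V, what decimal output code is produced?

35286

Full-scale range = 5.24 V. LSB = 5.24 V / 2^16 ≈ 79.96 µV.
code = ⌊(V_in − V_min)/LSB⌋ = ⌊(V_in − V_min) × 2^16 / range⌋
     = ⌊(2.821347 − (0)) × 65536 / 5.24⌋ = ⌊2.821347 × 65536/5.24⌋
     = ⌊35286.221⌋ = 35286.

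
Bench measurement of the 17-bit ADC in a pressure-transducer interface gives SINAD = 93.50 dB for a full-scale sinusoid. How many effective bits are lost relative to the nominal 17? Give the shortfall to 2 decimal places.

N_eff = (93.50 − 1.76)/6.02 = 15.2392 bits.
17 − 15.2392 = 1.76 bits below nominal.

1.76 bits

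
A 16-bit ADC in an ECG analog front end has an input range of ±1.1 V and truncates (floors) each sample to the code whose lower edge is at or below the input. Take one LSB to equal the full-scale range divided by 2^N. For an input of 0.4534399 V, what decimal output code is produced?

46275

Full-scale range = 1.1 V − (-1.1 V) = 2.2 V. LSB = 2.2 V / 2^16 ≈ 33.57 µV.
code = ⌊(V_in − V_min)/LSB⌋ = ⌊(V_in − V_min) × 2^16 / range⌋
     = ⌊(0.4534399 − (-1.1)) × 65536 / 2.2⌋ = ⌊1.5534399 × 65536/2.2⌋
     = ⌊46275.562⌋ = 46275.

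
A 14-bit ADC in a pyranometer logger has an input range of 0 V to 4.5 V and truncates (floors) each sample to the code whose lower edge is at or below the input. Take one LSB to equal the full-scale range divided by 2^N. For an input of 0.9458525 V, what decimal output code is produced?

3443

Range is 4.5 V. LSB = 4.5 V / 2^14 ≈ 274.7 µV.
(V_in − V_min) × 2^14/range = (0.9458525 − (0)) × 16384/4.5 = 3443.744.
Floor → code = 3443.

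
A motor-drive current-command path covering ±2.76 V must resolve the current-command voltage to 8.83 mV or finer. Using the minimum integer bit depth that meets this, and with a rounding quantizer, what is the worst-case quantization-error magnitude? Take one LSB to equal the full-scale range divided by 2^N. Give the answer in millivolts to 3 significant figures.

Range = 2.76 − (-2.76) = 5.52 V.
Required number of levels: 5.52/8.83 mV = 625.14; smallest N with 2^N ≥ that is 10.
One LSB is 5.52 V / 1024 = 5.3906 mV.
Half an LSB is 2.70 mV.

2.70 mV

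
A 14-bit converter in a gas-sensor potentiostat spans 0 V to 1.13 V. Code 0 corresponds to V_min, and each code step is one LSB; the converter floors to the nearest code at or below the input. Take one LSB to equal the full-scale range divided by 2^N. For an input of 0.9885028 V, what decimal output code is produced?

14332

Full-scale range = 1.13 V. LSB = 1.13 V / 2^14 ≈ 68.97 µV.
(V_in − V_min) × 2^14/range = (0.9885028 − (0)) × 16384/1.13 = 14332.416.
Floor → code = 14332.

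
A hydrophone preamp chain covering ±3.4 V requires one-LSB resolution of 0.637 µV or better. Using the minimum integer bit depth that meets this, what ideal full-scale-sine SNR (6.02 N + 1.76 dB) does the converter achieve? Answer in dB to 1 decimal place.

146.2 dB

Span: 3.4 V − (-3.4 V) = 6.8 V.
Required number of levels: 6.8/0.637 µV = 1.0675e7; smallest N with 2^N ≥ that is 24.
SNR = 6.02 × 24 + 1.76 = 146.24 dB.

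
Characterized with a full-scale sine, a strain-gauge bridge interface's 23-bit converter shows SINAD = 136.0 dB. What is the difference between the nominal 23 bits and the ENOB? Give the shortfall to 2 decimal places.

0.70 bits

N_eff = (136.0 − 1.76)/6.02 = 22.2990 bits.
Lost resolution: 23 − 22.2990 = 0.7010 bits.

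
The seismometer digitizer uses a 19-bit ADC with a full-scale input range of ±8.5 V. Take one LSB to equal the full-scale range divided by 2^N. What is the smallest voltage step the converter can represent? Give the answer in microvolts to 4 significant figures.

32.42 µV

The full-scale span is 8.5 − (-8.5) = 17 V.
Number of codes = 2^19 = 524288.
LSB = 17 V ÷ 2^19 = 17/524288 V = 32.42 µV.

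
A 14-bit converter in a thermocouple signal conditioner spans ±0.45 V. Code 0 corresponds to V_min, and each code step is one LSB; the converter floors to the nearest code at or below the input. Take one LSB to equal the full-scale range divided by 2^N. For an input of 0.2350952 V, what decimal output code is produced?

12471

Span: 0.45 V − (-0.45 V) = 0.9 V. LSB = 0.9 V / 2^14 ≈ 54.93 µV.
V_in − V_min = 0.2350952 − (-0.45) = 0.6850952 V.
Divide by LSB: 0.6850952 × 16384/0.9 = 12471.7775.
Truncating gives code 12471.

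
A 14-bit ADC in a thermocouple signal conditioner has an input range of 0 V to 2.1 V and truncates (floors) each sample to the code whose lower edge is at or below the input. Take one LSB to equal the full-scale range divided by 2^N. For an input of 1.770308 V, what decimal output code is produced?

13811

V_FS = 2.1 V. LSB = 2.1 V / 2^14 ≈ 128.2 µV.
code = ⌊(V_in − V_min)/LSB⌋ = ⌊(V_in − V_min) × 2^14 / range⌋
     = ⌊(1.770308 − (0)) × 16384 / 2.1⌋ = ⌊1.770308 × 16384/2.1⌋
     = ⌊13811.774⌋ = 13811.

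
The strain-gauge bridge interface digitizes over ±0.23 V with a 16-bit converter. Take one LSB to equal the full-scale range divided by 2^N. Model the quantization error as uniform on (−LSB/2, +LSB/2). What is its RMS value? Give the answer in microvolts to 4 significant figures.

2.026 µV

Full-scale range = 0.23 V − (-0.23 V) = 0.46 V.
LSB = 0.46 V / 2^16 = 7.01904 µV.
σ_q = LSB/√12 = 7.01904 µV/3.4641 = 2.026 µV.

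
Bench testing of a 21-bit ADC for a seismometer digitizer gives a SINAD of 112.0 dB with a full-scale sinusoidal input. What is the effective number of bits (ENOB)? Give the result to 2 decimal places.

(112.0 − 1.76) / 6.02 = 110.24/6.02 = 18.3123 effective bits.

18.31 bits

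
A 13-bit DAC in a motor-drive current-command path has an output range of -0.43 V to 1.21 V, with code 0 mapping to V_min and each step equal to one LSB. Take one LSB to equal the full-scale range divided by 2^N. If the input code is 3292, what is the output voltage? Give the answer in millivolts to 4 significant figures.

229.0 mV

Full-scale range = 1.21 V − (-0.43 V) = 1.64 V. LSB = 1.64 V / 2^13.
V_out = -0.43 + 3292 × (1.64/8192) V
      = -0.43 V + 0.659043 V = 0.229043 V.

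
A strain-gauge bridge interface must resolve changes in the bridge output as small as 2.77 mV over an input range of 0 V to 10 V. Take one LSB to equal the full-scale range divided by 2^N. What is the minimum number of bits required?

Range is 10 V.
10 V / 2.77 mV = 3610. Since 2^11 = 2048 and 2^12 = 4096, N = 12.

12 bits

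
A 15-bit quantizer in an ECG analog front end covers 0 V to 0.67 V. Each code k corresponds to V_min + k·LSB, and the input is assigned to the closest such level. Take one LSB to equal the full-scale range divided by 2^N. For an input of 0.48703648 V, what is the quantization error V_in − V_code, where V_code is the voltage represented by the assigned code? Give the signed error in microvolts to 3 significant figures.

−5.76 µV

Range is 0.67 V. LSB = 0.67 V / 2^15 ≈ 20.45 µV.
(V_in − V_min)/LSB = (0.48703648 − (0)) × 32768/0.67 = 23819.7185 → nearest code k = 23820.
Reconstructed level: 0 + 23820 × 0.67/32768 V = 0.48704223633 V.
V_in − V_code = 0.48703648 − (0.48704223633) = −5.76 µV.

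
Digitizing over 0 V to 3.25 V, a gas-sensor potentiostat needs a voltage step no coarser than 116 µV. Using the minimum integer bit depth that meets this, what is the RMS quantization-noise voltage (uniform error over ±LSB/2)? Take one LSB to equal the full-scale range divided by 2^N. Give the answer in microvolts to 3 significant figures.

28.6 µV

Span = 3.25 V.
Need 2^N ≥ 3.25 V / 116 µV = 28020 → N_min = 15.
LSB = 3.25 V / 2^15 = 99.182 µV.
RMS noise = LSB/√12 = 28.6 µV.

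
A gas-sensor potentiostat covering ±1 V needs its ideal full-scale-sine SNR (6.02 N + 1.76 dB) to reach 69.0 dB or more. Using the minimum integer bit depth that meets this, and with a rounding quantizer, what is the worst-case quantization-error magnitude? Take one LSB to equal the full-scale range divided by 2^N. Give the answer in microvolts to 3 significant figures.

244 µV

Range = 1 − (-1) = 2 V.
Required N = ⌈(69.0 − 1.76)/6.02⌉ = ⌈11.169⌉ = 12.
LSB = 2 V / 2^12 = 488.28 µV.
|e|_max = LSB/2 = 244 µV.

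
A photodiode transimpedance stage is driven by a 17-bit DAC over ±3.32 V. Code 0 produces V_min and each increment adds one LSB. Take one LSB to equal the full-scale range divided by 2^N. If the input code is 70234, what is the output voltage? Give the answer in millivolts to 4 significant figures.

The full-scale span is 3.32 − (-3.32) = 6.64 V. LSB = 6.64 V / 2^17.
V_out = -3.32 + 70234 × (6.64/131072) V
      = -3.32 + 3.55800 = 0.237997 V.

238.0 mV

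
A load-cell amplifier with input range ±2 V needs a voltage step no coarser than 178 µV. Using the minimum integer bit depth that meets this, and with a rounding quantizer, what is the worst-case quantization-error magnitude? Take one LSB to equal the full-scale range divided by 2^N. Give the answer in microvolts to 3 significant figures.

Range = 2 − (-2) = 4 V.
Levels needed ≥ 4/178 µV = 22470. 2^15 = 32768 suffices, so N_min = 15.
LSB = 4 V ÷ 2^15 = 4/32768 V = 122.07 µV.
Max error for round-to-nearest is LSB/2 = 61.0 µV.

61.0 µV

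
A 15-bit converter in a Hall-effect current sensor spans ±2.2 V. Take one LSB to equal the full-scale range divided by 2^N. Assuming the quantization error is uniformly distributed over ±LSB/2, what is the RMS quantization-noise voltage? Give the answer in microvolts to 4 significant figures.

38.76 µV

The full-scale span is 2.2 − (-2.2) = 4.4 V.
LSB = 4.4 V / 2^15 = 134.277 µV.
V_rms = LSB/√12 = 134.277 µV / √12 = 38.76 µV.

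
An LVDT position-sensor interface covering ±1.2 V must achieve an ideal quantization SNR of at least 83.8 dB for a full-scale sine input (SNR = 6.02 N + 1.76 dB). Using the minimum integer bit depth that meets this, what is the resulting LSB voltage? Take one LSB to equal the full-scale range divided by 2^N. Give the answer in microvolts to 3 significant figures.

Range = 1.2 − (-1.2) = 2.4 V.
Solving 6.02 N ≥ 83.8 − 1.76: N ≥ 13.628. Round up → N = 14.
LSB = 2.4 V / 2^14 = 146 µV.

146 µV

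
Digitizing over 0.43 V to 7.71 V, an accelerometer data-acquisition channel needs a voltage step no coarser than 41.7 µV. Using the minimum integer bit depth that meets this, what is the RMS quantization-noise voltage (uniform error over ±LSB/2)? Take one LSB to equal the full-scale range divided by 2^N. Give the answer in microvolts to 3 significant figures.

Span: 7.71 V − (0.43 V) = 7.28 V.
Levels needed ≥ 7.28/41.7 µV = 174600. 2^18 = 262144 suffices, so N_min = 18.
One LSB is 7.28 V / 262144 = 27.771 µV.
σ_q = LSB/√12 = 27.771 µV/3.4641 = 8.02 µV.

8.02 µV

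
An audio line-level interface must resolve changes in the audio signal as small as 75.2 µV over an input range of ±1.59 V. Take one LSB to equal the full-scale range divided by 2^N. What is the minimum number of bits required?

16 bits

Full-scale range = 1.59 V − (-1.59 V) = 3.18 V.
Required number of levels: 3.18/75.2 µV = 42287; smallest N with 2^N ≥ that is 16.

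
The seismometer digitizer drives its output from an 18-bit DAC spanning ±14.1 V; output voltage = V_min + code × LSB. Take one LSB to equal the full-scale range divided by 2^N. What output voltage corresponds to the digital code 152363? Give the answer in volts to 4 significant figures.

2.290 V

Range = 14.1 − (-14.1) = 28.2 V. LSB = 28.2 V / 2^18.
V_out = V_min + code × LSB = -14.1 V + 152363 × 28.2 V / 262144
      = -14.1 + 16.3904 = 2.29037 V.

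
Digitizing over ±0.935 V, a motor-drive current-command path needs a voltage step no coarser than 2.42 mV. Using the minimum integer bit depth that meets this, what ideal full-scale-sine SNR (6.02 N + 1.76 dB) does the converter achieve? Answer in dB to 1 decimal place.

Span: 0.935 V − (-0.935 V) = 1.87 V.
Required number of levels: 1.87/2.42 mV = 772.73; smallest N with 2^N ≥ that is 10.
6.02(10) + 1.76 = 61.96 dB.

62.0 dB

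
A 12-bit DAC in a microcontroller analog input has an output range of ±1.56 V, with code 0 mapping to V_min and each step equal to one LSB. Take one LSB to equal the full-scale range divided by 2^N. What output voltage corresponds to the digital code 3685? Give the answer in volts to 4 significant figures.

1.247 V

The full-scale span is 1.56 − (-1.56) = 3.12 V. LSB = 3.12 V / 2^12.
Output = V_min + (3685/4096) × range = -1.56 + 0.899658 × 3.12 V
      = -1.56 + 2.80693 = 1.24693 V.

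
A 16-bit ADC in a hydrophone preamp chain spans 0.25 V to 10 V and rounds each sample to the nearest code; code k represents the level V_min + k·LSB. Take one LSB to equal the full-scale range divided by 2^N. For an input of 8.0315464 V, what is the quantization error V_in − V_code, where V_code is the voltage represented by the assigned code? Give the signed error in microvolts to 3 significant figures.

−35.5 µV

Span: 10 V − (0.25 V) = 9.75 V. LSB = 9.75 V / 2^16 ≈ 148.8 µV.
(V_in − V_min)/LSB = (8.0315464 − (0.25)) × 65536/9.75 = 52304.7615 → nearest code k = 52305.
V_code = 0.25 + (52305/65536) × 9.75 = 8.0315818787 V.
V_in − V_code = 8.0315464 − (8.0315818787) = −35.5 µV.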